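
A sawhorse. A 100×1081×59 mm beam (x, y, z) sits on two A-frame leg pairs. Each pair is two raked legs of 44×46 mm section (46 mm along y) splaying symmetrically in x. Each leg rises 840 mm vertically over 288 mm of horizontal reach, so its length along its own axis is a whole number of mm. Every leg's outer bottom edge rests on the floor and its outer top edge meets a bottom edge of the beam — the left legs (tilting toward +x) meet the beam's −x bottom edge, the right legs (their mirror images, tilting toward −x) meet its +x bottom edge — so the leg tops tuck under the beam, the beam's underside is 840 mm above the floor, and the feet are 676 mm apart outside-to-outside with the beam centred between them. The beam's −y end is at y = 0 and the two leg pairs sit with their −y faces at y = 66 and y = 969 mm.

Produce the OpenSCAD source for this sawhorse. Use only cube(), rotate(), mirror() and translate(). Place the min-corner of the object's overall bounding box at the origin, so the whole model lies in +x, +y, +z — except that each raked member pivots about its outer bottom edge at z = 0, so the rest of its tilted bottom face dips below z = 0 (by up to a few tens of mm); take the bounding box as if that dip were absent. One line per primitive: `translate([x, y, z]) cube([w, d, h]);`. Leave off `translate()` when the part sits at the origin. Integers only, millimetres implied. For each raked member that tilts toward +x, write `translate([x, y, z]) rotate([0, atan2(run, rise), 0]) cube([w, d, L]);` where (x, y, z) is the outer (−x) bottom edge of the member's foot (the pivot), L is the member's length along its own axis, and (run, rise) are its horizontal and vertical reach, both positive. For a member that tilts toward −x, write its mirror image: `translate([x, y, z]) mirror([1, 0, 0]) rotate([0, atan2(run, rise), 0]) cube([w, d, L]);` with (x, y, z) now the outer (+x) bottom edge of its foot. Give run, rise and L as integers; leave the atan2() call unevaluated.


translate([288, 0, 840]) cube([100, 1081, 59]);
translate([0, 66, 0]) rotate([0, atan2(288, 840), 0]) cube([44, 46, 888]);
translate([676, 66, 0]) mirror([1, 0, 0]) rotate([0, atan2(288, 840), 0]) cube([44, 46, 888]);
translate([0, 969, 0]) rotate([0, atan2(288, 840), 0]) cube([44, 46, 888]);
translate([676, 969, 0]) mirror([1, 0, 0]) rotate([0, atan2(288, 840), 0]) cube([44, 46, 888]);


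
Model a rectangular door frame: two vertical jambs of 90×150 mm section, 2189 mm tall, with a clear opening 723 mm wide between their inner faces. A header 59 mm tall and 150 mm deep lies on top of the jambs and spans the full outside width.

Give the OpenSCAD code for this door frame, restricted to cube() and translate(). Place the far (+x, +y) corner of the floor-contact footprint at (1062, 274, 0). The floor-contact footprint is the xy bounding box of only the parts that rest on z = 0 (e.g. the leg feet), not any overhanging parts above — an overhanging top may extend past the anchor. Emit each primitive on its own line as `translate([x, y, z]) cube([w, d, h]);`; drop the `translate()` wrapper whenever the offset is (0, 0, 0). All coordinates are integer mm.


translate([159, 124, 0]) cube([90, 150, 2189]);
translate([972, 124, 0]) cube([90, 150, 2189]);
translate([159, 124, 2189]) cube([903, 150, 59]);


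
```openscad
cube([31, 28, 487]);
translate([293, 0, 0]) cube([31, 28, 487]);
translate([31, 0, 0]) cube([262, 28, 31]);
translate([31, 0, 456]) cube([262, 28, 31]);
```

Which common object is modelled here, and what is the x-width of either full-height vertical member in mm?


A picture frame. The border width is 31 mm.

Four thin pieces enclosing a rectangular opening — a picture frame. The two full-height stiles are 487 mm tall; the top rail sits at z = 456 and is 31 mm tall, so the border above the opening is 487 − 456 = 31 mm, matching the stile x-width.


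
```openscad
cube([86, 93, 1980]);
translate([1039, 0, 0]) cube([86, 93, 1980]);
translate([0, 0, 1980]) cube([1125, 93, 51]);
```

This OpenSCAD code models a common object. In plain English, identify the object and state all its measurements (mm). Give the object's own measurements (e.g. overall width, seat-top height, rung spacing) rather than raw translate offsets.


A door frame. The clear opening is 953 mm wide and 1980 mm high. Two 86 mm wide jambs, 93 mm deep, stand either side of the opening from the floor to the top of the opening. A 51 mm thick head sits across the top of both jambs, spanning the full outside width of the frame.


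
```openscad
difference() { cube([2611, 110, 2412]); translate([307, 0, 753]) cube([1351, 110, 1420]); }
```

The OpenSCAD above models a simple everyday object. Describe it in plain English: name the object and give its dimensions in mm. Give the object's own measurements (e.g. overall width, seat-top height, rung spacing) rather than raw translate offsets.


A wall 2611 mm long (x), 110 mm thick (y), 2412 mm tall, with a rectangular window opening cut through it. The opening is 1351 mm wide and 1420 mm tall; its sill is at z = 753 mm and its near (−x) edge is 307 mm from the wall's −x end. The opening passes through the full wall thickness.


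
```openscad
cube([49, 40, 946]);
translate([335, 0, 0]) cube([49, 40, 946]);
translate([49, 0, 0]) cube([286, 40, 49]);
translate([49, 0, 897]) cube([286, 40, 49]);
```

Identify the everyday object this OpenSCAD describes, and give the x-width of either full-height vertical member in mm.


A picture frame. The border width is 49 mm.

Four thin pieces enclosing a rectangular opening — a picture frame. The two full-height stiles are 946 mm tall; the top rail sits at z = 897 and is 49 mm tall, so the border above the opening is 946 − 897 = 49 mm, matching the stile x-width.


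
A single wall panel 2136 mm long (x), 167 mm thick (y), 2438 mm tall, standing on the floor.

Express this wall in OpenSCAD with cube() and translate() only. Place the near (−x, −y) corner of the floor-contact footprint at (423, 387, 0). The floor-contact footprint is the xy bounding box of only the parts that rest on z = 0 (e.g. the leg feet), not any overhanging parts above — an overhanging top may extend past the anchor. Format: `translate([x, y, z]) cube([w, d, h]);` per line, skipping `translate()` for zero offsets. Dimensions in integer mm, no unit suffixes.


translate([423, 387, 0]) cube([2136, 167, 2438]);


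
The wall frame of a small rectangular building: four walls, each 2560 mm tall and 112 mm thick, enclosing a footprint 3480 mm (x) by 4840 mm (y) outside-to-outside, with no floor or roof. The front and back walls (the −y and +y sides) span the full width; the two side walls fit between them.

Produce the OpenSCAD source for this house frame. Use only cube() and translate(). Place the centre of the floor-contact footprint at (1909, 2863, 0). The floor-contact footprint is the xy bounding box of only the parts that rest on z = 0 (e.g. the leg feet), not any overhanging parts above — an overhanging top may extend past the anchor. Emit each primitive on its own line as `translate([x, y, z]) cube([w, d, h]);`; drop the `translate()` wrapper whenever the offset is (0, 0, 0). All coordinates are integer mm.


translate([169, 443, 0]) cube([3480, 112, 2560]);
translate([169, 5171, 0]) cube([3480, 112, 2560]);
translate([169, 555, 0]) cube([112, 4616, 2560]);
translate([3537, 555, 0]) cube([112, 4616, 2560]);


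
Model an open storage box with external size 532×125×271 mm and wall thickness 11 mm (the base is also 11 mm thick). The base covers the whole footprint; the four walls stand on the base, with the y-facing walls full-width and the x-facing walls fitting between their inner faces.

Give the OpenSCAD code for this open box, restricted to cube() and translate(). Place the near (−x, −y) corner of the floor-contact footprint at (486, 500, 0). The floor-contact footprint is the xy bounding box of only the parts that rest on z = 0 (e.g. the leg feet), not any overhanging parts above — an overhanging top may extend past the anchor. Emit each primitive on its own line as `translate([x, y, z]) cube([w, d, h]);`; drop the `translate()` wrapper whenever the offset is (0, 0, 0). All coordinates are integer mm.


translate([486, 500, 0]) cube([532, 125, 11]);
translate([486, 500, 11]) cube([532, 11, 260]);
translate([486, 614, 11]) cube([532, 11, 260]);
translate([486, 511, 11]) cube([11, 103, 260]);
translate([1007, 511, 11]) cube([11, 103, 260]);


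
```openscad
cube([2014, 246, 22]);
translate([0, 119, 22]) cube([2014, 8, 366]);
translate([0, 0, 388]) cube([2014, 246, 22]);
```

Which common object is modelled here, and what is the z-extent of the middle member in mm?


An I-beam. The web height is 366 mm.

Two wide flanges with a thin centred web — an I-beam. Overall 410 mm minus two 22 mm flanges gives a web of 410 − 2·22 = 366 mm.


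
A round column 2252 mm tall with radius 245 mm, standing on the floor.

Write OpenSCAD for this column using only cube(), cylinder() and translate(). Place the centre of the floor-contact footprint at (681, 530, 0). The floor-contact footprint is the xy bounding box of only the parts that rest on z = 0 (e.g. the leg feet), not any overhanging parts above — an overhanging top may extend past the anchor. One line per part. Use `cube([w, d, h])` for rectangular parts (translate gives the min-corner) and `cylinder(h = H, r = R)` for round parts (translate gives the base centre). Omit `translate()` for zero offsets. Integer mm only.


translate([681, 530, 0]) cylinder(h = 2252, r = 245);


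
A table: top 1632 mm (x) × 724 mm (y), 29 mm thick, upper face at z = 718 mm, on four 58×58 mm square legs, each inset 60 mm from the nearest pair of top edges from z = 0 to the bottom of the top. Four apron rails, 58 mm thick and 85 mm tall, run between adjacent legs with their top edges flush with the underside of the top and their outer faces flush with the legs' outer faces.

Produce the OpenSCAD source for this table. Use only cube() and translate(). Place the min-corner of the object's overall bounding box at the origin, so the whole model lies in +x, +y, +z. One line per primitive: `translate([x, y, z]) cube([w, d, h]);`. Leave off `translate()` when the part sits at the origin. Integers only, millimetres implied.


translate([0, 0, 689]) cube([1632, 724, 29]);
translate([60, 60, 0]) cube([58, 58, 689]);
translate([1514, 60, 0]) cube([58, 58, 689]);
translate([60, 606, 0]) cube([58, 58, 689]);
translate([1514, 606, 0]) cube([58, 58, 689]);
translate([118, 60, 604]) cube([1396, 58, 85]);
translate([118, 606, 604]) cube([1396, 58, 85]);
translate([60, 118, 604]) cube([58, 488, 85]);
translate([1514, 118, 604]) cube([58, 488, 85]);


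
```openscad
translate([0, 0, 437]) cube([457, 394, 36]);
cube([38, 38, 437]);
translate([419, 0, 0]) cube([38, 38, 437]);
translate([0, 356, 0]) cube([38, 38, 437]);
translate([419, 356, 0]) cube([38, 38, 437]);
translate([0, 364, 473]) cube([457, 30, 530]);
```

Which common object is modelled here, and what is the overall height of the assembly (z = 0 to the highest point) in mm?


A chair. The overall height is 1003 mm.

A slab on four corner posts with a tall panel at the back — a chair. The seat slab sits at z = 437 with thickness 36, and the 530 mm backrest starts at the seat top, so the overall height is 437 + 36 + 530 = 1003 mm.


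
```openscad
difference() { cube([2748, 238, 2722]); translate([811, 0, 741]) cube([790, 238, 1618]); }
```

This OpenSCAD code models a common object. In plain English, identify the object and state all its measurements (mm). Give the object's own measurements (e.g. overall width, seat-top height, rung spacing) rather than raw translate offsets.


A wall 2748 mm long (x), 238 mm thick (y), 2722 mm tall, with a rectangular window opening cut through it. The opening is 790 mm wide and 1618 mm tall; its sill is at z = 741 mm and its near (−x) edge is 811 mm from the wall's −x end. The opening passes through the full wall thickness.


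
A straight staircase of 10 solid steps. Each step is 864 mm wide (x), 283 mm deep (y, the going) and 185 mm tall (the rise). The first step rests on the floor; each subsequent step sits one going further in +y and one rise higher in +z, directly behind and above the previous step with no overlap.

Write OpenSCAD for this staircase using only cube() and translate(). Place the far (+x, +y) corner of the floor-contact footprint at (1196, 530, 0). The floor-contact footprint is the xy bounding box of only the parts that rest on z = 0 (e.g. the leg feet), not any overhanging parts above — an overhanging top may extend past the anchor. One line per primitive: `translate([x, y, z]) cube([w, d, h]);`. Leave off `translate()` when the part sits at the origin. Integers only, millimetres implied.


translate([332, 247, 0]) cube([864, 283, 185]);
translate([332, 530, 185]) cube([864, 283, 185]);
translate([332, 813, 370]) cube([864, 283, 185]);
translate([332, 1096, 555]) cube([864, 283, 185]);
translate([332, 1379, 740]) cube([864, 283, 185]);
translate([332, 1662, 925]) cube([864, 283, 185]);
translate([332, 1945, 1110]) cube([864, 283, 185]);
translate([332, 2228, 1295]) cube([864, 283, 185]);
translate([332, 2511, 1480]) cube([864, 283, 185]);
translate([332, 2794, 1665]) cube([864, 283, 185]);


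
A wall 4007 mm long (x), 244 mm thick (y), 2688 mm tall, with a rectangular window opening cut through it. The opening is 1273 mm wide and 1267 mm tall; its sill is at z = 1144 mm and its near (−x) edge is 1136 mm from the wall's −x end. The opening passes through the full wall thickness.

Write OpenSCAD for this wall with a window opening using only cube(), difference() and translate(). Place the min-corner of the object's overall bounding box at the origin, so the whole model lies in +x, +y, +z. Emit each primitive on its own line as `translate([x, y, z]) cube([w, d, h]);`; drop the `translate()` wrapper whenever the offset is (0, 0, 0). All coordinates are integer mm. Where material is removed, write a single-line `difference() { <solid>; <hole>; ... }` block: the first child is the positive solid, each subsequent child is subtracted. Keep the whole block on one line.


difference() { cube([4007, 244, 2688]); translate([1136, 0, 1144]) cube([1273, 244, 1267]); }


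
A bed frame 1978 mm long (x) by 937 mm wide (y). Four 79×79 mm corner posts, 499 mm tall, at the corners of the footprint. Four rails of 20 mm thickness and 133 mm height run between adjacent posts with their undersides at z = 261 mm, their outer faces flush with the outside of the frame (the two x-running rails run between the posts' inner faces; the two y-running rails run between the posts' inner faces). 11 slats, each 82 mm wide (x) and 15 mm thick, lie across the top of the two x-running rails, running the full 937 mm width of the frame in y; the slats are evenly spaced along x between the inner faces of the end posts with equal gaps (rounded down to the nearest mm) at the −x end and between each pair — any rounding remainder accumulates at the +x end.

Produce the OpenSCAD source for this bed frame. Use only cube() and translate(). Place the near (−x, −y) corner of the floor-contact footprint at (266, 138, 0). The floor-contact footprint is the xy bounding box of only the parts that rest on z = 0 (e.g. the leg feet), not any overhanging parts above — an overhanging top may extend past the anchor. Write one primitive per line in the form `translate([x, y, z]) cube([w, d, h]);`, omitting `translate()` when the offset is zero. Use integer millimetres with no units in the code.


// slat z = rail_z + rail_h = 261 + 133 = 394
// slat gap = ⌊(1820 − 11·82) / 12⌋ = 76
translate([266, 138, 0]) cube([79, 79, 499]);
translate([266, 996, 0]) cube([79, 79, 499]);
translate([2165, 138, 0]) cube([79, 79, 499]);
translate([2165, 996, 0]) cube([79, 79, 499]);
translate([345, 138, 261]) cube([1820, 20, 133]);
translate([345, 1055, 261]) cube([1820, 20, 133]);
translate([266, 217, 261]) cube([20, 779, 133]);
translate([2224, 217, 261]) cube([20, 779, 133]);
translate([421, 138, 394]) cube([82, 937, 15]);
translate([579, 138, 394]) cube([82, 937, 15]);
translate([737, 138, 394]) cube([82, 937, 15]);
translate([895, 138, 394]) cube([82, 937, 15]);
translate([1053, 138, 394]) cube([82, 937, 15]);
translate([1211, 138, 394]) cube([82, 937, 15]);
translate([1369, 138, 394]) cube([82, 937, 15]);
translate([1527, 138, 394]) cube([82, 937, 15]);
translate([1685, 138, 394]) cube([82, 937, 15]);
translate([1843, 138, 394]) cube([82, 937, 15]);
translate([2001, 138, 394]) cube([82, 937, 15]);


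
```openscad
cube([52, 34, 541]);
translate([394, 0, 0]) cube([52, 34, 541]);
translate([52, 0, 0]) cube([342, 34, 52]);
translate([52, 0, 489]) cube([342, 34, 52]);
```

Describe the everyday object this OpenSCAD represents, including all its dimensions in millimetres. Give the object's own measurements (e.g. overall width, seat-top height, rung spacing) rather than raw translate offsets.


A rectangular picture frame lying in the x–z plane (depth along y). The opening is 342 mm wide (x) by 437 mm tall (z), surrounded by a border 52 mm wide on all four sides. The frame is 34 mm deep and is made of two full-height vertical stiles with two horizontal rails fitted between them.


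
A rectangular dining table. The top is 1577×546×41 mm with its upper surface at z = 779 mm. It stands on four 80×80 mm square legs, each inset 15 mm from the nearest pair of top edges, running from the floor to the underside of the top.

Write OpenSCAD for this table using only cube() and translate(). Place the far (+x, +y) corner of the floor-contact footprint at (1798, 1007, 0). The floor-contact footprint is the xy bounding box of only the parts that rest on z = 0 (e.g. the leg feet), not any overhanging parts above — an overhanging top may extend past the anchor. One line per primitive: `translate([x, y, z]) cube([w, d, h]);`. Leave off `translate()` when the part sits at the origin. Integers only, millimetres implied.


translate([236, 476, 738]) cube([1577, 546, 41]);
translate([251, 491, 0]) cube([80, 80, 738]);
translate([1718, 491, 0]) cube([80, 80, 738]);
translate([251, 927, 0]) cube([80, 80, 738]);
translate([1718, 927, 0]) cube([80, 80, 738]);


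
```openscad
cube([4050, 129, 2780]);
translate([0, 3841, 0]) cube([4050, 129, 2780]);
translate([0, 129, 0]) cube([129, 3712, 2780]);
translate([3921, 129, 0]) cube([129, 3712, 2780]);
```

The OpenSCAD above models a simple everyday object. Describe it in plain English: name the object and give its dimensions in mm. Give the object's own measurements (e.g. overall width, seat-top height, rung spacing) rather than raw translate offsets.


The wall frame of a small rectangular building: four walls, each 2780 mm tall and 129 mm thick, enclosing a footprint 4050 mm (x) by 3970 mm (y) outside-to-outside, with no floor or roof. The front and back walls (the −y and +y sides) span the full width; the two side walls fit between them.


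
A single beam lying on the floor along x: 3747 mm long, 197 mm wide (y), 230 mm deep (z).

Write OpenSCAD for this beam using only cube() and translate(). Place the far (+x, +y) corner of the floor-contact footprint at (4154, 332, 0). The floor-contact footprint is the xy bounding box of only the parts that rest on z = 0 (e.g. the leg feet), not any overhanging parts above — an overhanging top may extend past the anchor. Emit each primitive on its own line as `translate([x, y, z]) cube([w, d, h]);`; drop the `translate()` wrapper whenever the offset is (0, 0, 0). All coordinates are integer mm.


translate([407, 135, 0]) cube([3747, 197, 230]);


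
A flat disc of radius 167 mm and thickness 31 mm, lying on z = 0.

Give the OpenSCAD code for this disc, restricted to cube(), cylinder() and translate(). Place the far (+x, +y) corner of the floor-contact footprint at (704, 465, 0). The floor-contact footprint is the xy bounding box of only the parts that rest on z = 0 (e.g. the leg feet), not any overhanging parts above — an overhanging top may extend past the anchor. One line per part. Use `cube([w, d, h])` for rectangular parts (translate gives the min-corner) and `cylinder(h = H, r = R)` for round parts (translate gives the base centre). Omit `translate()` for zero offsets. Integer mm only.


translate([537, 298, 0]) cylinder(h = 31, r = 167);


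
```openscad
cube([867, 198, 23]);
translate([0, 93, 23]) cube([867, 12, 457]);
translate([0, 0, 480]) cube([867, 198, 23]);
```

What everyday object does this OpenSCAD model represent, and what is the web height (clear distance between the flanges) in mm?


An I-beam. The web height is 457 mm.

Two wide flanges with a thin centred web — an I-beam. Overall 503 mm minus two 23 mm flanges gives a web of 503 − 2·23 = 457 mm.


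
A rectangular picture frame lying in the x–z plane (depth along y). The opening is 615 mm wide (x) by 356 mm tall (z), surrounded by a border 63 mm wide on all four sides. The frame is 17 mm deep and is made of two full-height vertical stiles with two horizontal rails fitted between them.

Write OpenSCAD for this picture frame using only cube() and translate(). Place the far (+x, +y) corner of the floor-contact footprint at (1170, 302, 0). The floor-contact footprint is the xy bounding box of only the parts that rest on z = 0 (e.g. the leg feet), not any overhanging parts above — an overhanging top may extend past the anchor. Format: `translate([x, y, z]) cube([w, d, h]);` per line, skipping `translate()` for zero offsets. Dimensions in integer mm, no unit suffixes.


translate([429, 285, 0]) cube([63, 17, 482]);
translate([1107, 285, 0]) cube([63, 17, 482]);
translate([492, 285, 0]) cube([615, 17, 63]);
translate([492, 285, 419]) cube([615, 17, 63]);


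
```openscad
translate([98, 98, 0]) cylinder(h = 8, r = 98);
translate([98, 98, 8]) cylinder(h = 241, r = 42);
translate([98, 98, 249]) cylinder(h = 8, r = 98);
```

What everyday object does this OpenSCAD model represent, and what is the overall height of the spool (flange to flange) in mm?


A spool. The overall height is 257 mm.

Three coaxial cylinders, large–small–large — a spool. Two 8 mm flanges and a 241 mm core give 8 + 241 + 8 = 257 mm.


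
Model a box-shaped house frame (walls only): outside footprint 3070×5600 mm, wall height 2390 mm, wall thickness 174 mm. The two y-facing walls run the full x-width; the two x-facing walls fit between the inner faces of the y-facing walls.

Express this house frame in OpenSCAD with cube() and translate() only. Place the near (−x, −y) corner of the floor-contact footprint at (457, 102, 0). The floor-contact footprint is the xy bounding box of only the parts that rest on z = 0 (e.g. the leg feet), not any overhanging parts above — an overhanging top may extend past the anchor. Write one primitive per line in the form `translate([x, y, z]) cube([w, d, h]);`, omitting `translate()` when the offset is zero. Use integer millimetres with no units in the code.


translate([457, 102, 0]) cube([3070, 174, 2390]);
translate([457, 5528, 0]) cube([3070, 174, 2390]);
translate([457, 276, 0]) cube([174, 5252, 2390]);
translate([3353, 276, 0]) cube([174, 5252, 2390]);


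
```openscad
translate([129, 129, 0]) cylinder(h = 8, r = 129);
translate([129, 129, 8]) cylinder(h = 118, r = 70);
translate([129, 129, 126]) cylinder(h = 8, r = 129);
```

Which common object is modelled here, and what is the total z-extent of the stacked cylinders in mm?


A spool. The overall height is 134 mm.

Three coaxial cylinders, large–small–large — a spool. Two 8 mm flanges and a 118 mm core give 8 + 118 + 8 = 134 mm.


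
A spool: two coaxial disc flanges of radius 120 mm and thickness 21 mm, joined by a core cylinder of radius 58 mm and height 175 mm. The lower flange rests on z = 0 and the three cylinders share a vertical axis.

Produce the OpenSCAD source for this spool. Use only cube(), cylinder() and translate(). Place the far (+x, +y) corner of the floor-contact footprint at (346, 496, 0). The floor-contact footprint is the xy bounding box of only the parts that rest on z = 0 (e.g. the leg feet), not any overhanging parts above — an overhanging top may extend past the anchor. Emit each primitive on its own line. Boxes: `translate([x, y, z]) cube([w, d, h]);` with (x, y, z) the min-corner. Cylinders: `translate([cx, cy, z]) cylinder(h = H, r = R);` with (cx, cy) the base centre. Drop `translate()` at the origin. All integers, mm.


translate([226, 376, 0]) cylinder(h = 21, r = 120);
translate([226, 376, 21]) cylinder(h = 175, r = 58);
translate([226, 376, 196]) cylinder(h = 21, r = 120);


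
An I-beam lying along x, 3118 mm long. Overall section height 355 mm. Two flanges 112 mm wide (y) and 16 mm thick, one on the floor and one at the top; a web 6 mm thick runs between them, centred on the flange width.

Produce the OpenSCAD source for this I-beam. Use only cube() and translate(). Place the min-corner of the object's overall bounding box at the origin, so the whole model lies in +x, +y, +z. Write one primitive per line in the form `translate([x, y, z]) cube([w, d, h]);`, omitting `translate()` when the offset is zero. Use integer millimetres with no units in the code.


cube([3118, 112, 16]);
translate([0, 53, 16]) cube([3118, 6, 323]);
translate([0, 0, 339]) cube([3118, 112, 16]);


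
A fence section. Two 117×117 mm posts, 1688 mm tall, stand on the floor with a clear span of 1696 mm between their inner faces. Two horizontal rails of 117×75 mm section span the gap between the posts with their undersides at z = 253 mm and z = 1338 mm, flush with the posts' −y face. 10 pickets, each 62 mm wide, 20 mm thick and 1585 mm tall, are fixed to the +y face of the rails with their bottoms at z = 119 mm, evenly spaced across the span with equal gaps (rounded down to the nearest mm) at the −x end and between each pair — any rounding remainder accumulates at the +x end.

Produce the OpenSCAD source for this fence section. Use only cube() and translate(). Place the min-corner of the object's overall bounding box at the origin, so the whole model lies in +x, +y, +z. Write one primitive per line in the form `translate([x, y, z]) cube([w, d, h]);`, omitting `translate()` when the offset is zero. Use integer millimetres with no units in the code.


cube([117, 117, 1688]);
translate([1813, 0, 0]) cube([117, 117, 1688]);
translate([117, 0, 253]) cube([1696, 117, 75]);
translate([117, 0, 1338]) cube([1696, 117, 75]);
translate([214, 117, 119]) cube([62, 20, 1585]);
translate([373, 117, 119]) cube([62, 20, 1585]);
translate([532, 117, 119]) cube([62, 20, 1585]);
translate([691, 117, 119]) cube([62, 20, 1585]);
translate([850, 117, 119]) cube([62, 20, 1585]);
translate([1009, 117, 119]) cube([62, 20, 1585]);
translate([1168, 117, 119]) cube([62, 20, 1585]);
translate([1327, 117, 119]) cube([62, 20, 1585]);
translate([1486, 117, 119]) cube([62, 20, 1585]);
translate([1645, 117, 119]) cube([62, 20, 1585]);


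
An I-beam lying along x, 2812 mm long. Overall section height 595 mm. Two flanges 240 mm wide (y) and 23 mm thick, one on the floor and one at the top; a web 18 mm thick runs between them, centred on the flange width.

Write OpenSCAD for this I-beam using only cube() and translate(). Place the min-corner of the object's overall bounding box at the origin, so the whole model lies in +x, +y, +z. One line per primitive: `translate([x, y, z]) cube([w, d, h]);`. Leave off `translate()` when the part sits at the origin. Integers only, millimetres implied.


cube([2812, 240, 23]);
translate([0, 111, 23]) cube([2812, 18, 549]);
translate([0, 0, 572]) cube([2812, 240, 23]);


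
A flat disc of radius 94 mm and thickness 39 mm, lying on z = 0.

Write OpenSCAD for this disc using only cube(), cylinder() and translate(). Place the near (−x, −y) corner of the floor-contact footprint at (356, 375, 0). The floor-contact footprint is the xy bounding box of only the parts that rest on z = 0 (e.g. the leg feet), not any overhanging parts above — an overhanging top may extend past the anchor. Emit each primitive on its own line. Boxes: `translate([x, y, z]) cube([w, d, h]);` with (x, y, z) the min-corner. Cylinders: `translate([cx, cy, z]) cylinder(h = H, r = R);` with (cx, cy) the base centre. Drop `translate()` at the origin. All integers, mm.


translate([450, 469, 0]) cylinder(h = 39, r = 94);


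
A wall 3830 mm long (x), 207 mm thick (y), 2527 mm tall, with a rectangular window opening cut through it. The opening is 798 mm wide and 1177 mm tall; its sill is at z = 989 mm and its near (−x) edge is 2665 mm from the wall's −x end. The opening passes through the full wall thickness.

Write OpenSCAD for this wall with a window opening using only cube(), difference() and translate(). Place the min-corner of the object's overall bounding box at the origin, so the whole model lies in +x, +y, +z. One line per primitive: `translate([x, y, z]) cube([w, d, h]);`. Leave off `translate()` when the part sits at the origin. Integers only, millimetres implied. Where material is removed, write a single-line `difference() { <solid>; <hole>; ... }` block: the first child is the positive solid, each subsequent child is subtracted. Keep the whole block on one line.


difference() { cube([3830, 207, 2527]); translate([2665, 0, 989]) cube([798, 207, 1177]); }


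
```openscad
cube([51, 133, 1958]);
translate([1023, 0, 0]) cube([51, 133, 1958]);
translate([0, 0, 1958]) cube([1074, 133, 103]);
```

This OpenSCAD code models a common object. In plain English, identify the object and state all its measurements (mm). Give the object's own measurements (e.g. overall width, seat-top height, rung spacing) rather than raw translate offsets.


A door frame. The clear opening is 972 mm wide and 1958 mm high. Two 51 mm wide jambs, 133 mm deep, stand either side of the opening from the floor to the top of the opening. A 103 mm thick head sits across the top of both jambs, spanning the full outside width of the frame.


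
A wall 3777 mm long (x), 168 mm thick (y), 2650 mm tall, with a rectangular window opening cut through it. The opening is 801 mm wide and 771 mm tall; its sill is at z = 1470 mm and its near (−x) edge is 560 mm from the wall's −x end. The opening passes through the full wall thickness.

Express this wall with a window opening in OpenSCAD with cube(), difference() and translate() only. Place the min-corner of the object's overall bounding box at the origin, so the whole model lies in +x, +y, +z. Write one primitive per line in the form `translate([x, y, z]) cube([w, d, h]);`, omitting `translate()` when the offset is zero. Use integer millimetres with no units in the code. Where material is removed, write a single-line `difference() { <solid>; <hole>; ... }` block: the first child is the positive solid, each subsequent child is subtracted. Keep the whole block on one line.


difference() { cube([3777, 168, 2650]); translate([560, 0, 1470]) cube([801, 168, 771]); }


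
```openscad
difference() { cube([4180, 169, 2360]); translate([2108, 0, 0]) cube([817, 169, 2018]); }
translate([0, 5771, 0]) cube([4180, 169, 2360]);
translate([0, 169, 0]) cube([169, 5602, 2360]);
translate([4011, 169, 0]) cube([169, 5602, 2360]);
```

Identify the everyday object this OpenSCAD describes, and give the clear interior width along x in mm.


A single room. The interior width is 3842 mm.

Four walls enclosing a rectangle with a door in the front wall — a room. Outside width 4180 minus two 169 mm walls gives 3842 mm.


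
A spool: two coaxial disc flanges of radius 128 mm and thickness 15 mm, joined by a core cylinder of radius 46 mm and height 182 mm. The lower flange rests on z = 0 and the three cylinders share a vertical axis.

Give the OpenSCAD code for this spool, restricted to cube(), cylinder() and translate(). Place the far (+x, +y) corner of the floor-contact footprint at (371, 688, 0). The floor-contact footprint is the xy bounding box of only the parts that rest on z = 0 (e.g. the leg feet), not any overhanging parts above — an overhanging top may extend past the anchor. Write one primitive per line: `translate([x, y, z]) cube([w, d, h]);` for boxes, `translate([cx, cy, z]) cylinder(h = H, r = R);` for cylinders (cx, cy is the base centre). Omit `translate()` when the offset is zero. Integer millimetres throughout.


translate([243, 560, 0]) cylinder(h = 15, r = 128);
translate([243, 560, 15]) cylinder(h = 182, r = 46);
translate([243, 560, 197]) cylinder(h = 15, r = 128);


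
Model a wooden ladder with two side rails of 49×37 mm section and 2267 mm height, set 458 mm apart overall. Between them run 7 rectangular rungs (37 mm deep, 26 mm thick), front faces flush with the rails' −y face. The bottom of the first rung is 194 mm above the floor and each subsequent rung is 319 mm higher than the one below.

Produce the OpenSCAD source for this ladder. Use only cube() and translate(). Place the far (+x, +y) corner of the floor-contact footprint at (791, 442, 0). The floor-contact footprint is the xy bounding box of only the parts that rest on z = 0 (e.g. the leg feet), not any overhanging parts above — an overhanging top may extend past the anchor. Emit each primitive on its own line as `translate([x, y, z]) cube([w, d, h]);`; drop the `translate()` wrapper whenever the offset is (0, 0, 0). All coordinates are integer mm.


translate([333, 405, 0]) cube([49, 37, 2267]);
translate([742, 405, 0]) cube([49, 37, 2267]);
translate([382, 405, 194]) cube([360, 37, 26]);
translate([382, 405, 513]) cube([360, 37, 26]);
translate([382, 405, 832]) cube([360, 37, 26]);
translate([382, 405, 1151]) cube([360, 37, 26]);
translate([382, 405, 1470]) cube([360, 37, 26]);
translate([382, 405, 1789]) cube([360, 37, 26]);
translate([382, 405, 2108]) cube([360, 37, 26]);


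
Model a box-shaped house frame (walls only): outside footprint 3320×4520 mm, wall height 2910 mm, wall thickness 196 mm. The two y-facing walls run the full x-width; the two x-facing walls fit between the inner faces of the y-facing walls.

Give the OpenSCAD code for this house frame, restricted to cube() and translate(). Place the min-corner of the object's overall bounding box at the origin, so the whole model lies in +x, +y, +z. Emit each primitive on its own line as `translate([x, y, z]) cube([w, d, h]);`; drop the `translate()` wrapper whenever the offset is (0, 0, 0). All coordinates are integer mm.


cube([3320, 196, 2910]);
translate([0, 4324, 0]) cube([3320, 196, 2910]);
translate([0, 196, 0]) cube([196, 4128, 2910]);
translate([3124, 196, 0]) cube([196, 4128, 2910]);


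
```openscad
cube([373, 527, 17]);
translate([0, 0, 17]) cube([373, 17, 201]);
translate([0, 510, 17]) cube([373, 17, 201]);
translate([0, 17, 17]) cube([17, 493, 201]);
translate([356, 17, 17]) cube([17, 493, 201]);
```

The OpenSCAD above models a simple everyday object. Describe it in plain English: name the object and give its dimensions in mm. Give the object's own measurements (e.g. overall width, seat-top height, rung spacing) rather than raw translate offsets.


An open-topped rectangular box: outside dimensions 373×527×218 mm, with a uniform wall and base thickness of 17 mm. The base is a full 373×527 slab on the floor; four walls sit on top of the base. The front and back walls (the −y and +y sides) span the full width; the two side walls fit between them.


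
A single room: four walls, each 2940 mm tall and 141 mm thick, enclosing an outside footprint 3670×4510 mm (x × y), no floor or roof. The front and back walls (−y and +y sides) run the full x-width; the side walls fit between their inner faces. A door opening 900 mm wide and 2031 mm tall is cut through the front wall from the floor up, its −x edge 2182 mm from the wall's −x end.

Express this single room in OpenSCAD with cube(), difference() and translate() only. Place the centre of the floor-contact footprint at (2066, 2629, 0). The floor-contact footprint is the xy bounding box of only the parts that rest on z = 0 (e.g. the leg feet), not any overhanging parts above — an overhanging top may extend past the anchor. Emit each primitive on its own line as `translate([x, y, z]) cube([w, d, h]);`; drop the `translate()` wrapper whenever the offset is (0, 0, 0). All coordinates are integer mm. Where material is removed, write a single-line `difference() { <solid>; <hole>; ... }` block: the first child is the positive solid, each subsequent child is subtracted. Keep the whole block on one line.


difference() { translate([231, 374, 0]) cube([3670, 141, 2940]); translate([2413, 374, 0]) cube([900, 141, 2031]); }
translate([231, 4743, 0]) cube([3670, 141, 2940]);
translate([231, 515, 0]) cube([141, 4228, 2940]);
translate([3760, 515, 0]) cube([141, 4228, 2940]);


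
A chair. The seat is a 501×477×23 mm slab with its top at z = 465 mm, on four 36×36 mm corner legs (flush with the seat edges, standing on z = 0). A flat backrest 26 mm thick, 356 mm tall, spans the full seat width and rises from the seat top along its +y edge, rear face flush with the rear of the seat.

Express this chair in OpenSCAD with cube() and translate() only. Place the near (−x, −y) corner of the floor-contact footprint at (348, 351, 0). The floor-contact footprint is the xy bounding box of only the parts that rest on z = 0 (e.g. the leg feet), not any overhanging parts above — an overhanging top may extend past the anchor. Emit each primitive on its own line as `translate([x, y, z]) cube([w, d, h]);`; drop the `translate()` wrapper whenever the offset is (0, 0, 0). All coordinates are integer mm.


translate([348, 351, 442]) cube([501, 477, 23]);
translate([348, 351, 0]) cube([36, 36, 442]);
translate([813, 351, 0]) cube([36, 36, 442]);
translate([348, 792, 0]) cube([36, 36, 442]);
translate([813, 792, 0]) cube([36, 36, 442]);
translate([348, 802, 465]) cube([501, 26, 356]);


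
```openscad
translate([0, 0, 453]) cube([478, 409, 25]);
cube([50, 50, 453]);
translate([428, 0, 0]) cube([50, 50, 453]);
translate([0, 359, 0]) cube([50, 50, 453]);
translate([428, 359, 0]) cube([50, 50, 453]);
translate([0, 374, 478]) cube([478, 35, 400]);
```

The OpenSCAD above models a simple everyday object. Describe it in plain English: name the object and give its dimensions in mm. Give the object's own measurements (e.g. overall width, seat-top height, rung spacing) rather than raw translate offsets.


A chair. The seat is a 478×409×25 mm slab with its top at z = 478 mm, on four 50×50 mm corner legs (flush with the seat edges, standing on z = 0). A flat backrest 35 mm thick, 400 mm tall, spans the full seat width and rises from the seat top along its +y edge, rear face flush with the rear of the seat.


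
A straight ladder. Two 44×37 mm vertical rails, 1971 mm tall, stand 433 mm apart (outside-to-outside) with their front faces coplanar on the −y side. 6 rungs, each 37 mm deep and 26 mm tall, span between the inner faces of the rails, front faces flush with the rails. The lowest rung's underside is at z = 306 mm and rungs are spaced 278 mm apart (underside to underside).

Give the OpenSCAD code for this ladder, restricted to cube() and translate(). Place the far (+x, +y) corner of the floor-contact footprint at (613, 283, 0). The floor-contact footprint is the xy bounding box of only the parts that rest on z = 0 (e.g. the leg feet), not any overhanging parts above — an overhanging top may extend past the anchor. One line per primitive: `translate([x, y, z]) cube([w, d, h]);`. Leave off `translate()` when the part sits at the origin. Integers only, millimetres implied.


translate([180, 246, 0]) cube([44, 37, 1971]);
translate([569, 246, 0]) cube([44, 37, 1971]);
translate([224, 246, 306]) cube([345, 37, 26]);
translate([224, 246, 584]) cube([345, 37, 26]);
translate([224, 246, 862]) cube([345, 37, 26]);
translate([224, 246, 1140]) cube([345, 37, 26]);
translate([224, 246, 1418]) cube([345, 37, 26]);
translate([224, 246, 1696]) cube([345, 37, 26]);


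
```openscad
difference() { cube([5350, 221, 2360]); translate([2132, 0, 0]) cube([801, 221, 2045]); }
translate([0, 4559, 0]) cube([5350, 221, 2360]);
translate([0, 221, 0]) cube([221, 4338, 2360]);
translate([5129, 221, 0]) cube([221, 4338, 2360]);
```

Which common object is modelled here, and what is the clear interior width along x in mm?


A single room. The interior width is 4908 mm.

Four walls enclosing a rectangle with a door in the front wall — a room. Outside width 5350 minus two 221 mm walls gives 4908 mm.
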